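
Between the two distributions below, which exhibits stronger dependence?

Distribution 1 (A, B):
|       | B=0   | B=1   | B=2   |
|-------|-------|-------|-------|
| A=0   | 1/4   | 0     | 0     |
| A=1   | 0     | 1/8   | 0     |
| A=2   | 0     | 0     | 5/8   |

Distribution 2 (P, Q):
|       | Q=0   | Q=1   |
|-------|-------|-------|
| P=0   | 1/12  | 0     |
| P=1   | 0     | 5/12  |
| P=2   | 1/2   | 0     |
Distribution 1 (A, B):
Marginal P(A) (row sums):
  P(A=0) = 1/4 + 0 + 0 = 1/4
  P(A=1) = 0 + 1/8 + 0 = 1/8
  P(A=2) = 0 + 0 + 5/8 = 5/8
Marginal P(B) (column sums):
  P(B=0) = 1/4 + 0 + 0 = 1/4
  P(B=1) = 0 + 1/8 + 0 = 1/8
  P(B=2) = 0 + 0 + 5/8 = 5/8

H(A) = -[(1/4)·log₂(1/4) + (1/8)·log₂(1/8) + (5/8)·log₂(5/8)]
  = 0.5000 + 0.3750 + 0.4238
  = 1.2988 bits
H(B) = -[(1/4)·log₂(1/4) + (1/8)·log₂(1/8) + (5/8)·log₂(5/8)]
  = 0.5000 + 0.3750 + 0.4238
  = 1.2988 bits
H(A,B) = -[(1/4)·log₂(1/4) + (1/8)·log₂(1/8) + (5/8)·log₂(5/8)]
  = 0.5000 + 0.3750 + 0.4238
  = 1.2988 bits

I(A;B) = H(A) + H(B) - H(A,B)
  = 1.2988 + 1.2988 - 1.2988
  = 1.2988 bits

Distribution 2 (P, Q):
Marginal P(P) (row sums):
  P(P=0) = 1/12 + 0 = 1/12
  P(P=1) = 0 + 5/12 = 5/12
  P(P=2) = 1/2 + 0 = 1/2
Marginal P(Q) (column sums):
  P(Q=0) = 1/12 + 0 + 1/2 = 7/12
  P(Q=1) = 0 + 5/12 + 0 = 5/12

H(P) = -[(1/12)·log₂(1/12) + (5/12)·log₂(5/12) + (1/2)·log₂(1/2)]
  = 0.2987 + 0.5263 + 0.5000
  = 1.3250 bits
H(Q) = -[(7/12)·log₂(7/12) + (5/12)·log₂(5/12)]
  = 0.4536 + 0.5263
  = 0.9799 bits
H(P,Q) = -[(1/12)·log₂(1/12) + (5/12)·log₂(5/12) + (1/2)·log₂(1/2)]
  = 0.2987 + 0.5263 + 0.5000
  = 1.3250 bits

I(P;Q) = H(P) + H(Q) - H(P,Q)
  = 1.3250 + 0.9799 - 1.3250
  = 0.9799 bits

I(A;B) = 1.2988 bits > I(P;Q) = 0.9799 bits, so (A, B) has the higher mutual information (stronger dependence).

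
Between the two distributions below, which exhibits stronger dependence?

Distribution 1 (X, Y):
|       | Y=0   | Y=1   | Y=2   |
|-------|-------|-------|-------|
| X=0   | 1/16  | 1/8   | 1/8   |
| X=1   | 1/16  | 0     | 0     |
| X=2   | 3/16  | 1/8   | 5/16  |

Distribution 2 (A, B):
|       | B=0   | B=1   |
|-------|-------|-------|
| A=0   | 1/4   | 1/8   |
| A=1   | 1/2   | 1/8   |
Distribution 1 (X, Y):
Marginal P(X) (row sums):
  P(X=0) = 1/16 + 1/8 + 1/8 = 5/16
  P(X=1) = 1/16 + 0 + 0 = 1/16
  P(X=2) = 3/16 + 1/8 + 5/16 = 5/8
Marginal P(Y) (column sums):
  P(Y=0) = 1/16 + 1/16 + 3/16 = 5/16
  P(Y=1) = 1/8 + 0 + 1/8 = 1/4
  P(Y=2) = 1/8 + 0 + 5/16 = 7/16

H(X) = -[(5/16)·log₂(5/16) + (1/16)·log₂(1/16) + (5/8)·log₂(5/8)]
  = 0.5244 + 0.2500 + 0.4238
  = 1.1982 bits
H(Y) = -[(5/16)·log₂(5/16) + (1/4)·log₂(1/4) + (7/16)·log₂(7/16)]
  = 0.5244 + 0.5000 + 0.5218
  = 1.5462 bits
H(X,Y) = -[(1/16)·log₂(1/16) + (1/8)·log₂(1/8) + (1/8)·log₂(1/8) + (1/16)·log₂(1/16) + (3/16)·log₂(3/16) + (1/8)·log₂(1/8) + (5/16)·log₂(5/16)]
  = 0.2500 + 0.3750 + 0.3750 + 0.2500 + 0.4528 + 0.3750 + 0.5244
  = 2.6022 bits

I(X;Y) = H(X) + H(Y) - H(X,Y)
  = 1.1982 + 1.5462 - 2.6022
  = 0.1422 bits

Distribution 2 (A, B):
Marginal P(A) (row sums):
  P(A=0) = 1/4 + 1/8 = 3/8
  P(A=1) = 1/2 + 1/8 = 5/8
Marginal P(B) (column sums):
  P(B=0) = 1/4 + 1/2 = 3/4
  P(B=1) = 1/8 + 1/8 = 1/4

H(A) = -[(3/8)·log₂(3/8) + (5/8)·log₂(5/8)]
  = 0.5306 + 0.4238
  = 0.9544 bits
H(B) = -[(3/4)·log₂(3/4) + (1/4)·log₂(1/4)]
  = 0.3113 + 0.5000
  = 0.8113 bits
H(A,B) = -[(1/4)·log₂(1/4) + (1/8)·log₂(1/8) + (1/2)·log₂(1/2) + (1/8)·log₂(1/8)]
  = 0.5000 + 0.3750 + 0.5000 + 0.3750
  = 1.7500 bits

I(A;B) = H(A) + H(B) - H(A,B)
  = 0.9544 + 0.8113 - 1.7500
  = 0.0157 bits

I(X;Y) = 0.1422 bits > I(A;B) = 0.0157 bits, so (X, Y) has the higher mutual information (stronger dependence).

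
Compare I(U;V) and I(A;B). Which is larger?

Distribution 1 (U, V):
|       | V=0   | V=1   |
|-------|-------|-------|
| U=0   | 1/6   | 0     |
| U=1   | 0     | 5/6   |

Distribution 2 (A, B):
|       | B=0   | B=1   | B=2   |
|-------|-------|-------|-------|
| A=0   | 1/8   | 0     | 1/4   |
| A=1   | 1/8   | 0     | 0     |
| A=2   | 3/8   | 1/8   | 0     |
Distribution 1 (U, V):
Marginal P(U) (row sums):
  P(U=0) = 1/6 + 0 = 1/6
  P(U=1) = 0 + 5/6 = 5/6
Marginal P(V) (column sums):
  P(V=0) = 1/6 + 0 = 1/6
  P(V=1) = 0 + 5/6 = 5/6

H(U) = -[(1/6)·log₂(1/6) + (5/6)·log₂(5/6)]
  = 0.4308 + 0.2192
  = 0.6500 bits
H(V) = -[(1/6)·log₂(1/6) + (5/6)·log₂(5/6)]
  = 0.4308 + 0.2192
  = 0.6500 bits
H(U,V) = -[(1/6)·log₂(1/6) + (5/6)·log₂(5/6)]
  = 0.4308 + 0.2192
  = 0.6500 bits

I(U;V) = H(U) + H(V) - H(U,V)
  = 0.6500 + 0.6500 - 0.6500
  = 0.6500 bits

Distribution 2 (A, B):
Marginal P(A) (row sums):
  P(A=0) = 1/8 + 0 + 1/4 = 3/8
  P(A=1) = 1/8 + 0 + 0 = 1/8
  P(A=2) = 3/8 + 1/8 + 0 = 1/2
Marginal P(B) (column sums):
  P(B=0) = 1/8 + 1/8 + 3/8 = 5/8
  P(B=1) = 0 + 0 + 1/8 = 1/8
  P(B=2) = 1/4 + 0 + 0 = 1/4

H(A) = -[(3/8)·log₂(3/8) + (1/8)·log₂(1/8) + (1/2)·log₂(1/2)]
  = 0.5306 + 0.3750 + 0.5000
  = 1.4056 bits
H(B) = -[(5/8)·log₂(5/8) + (1/8)·log₂(1/8) + (1/4)·log₂(1/4)]
  = 0.4238 + 0.3750 + 0.5000
  = 1.2988 bits
H(A,B) = -[(1/8)·log₂(1/8) + (1/4)·log₂(1/4) + (1/8)·log₂(1/8) + (3/8)·log₂(3/8) + (1/8)·log₂(1/8)]
  = 0.3750 + 0.5000 + 0.3750 + 0.5306 + 0.3750
  = 2.1556 bits

I(A;B) = H(A) + H(B) - H(A,B)
  = 1.4056 + 1.2988 - 2.1556
  = 0.5488 bits

I(U;V) = 0.6500 bits > I(A;B) = 0.5488 bits, so (U, V) has the higher mutual information (stronger dependence).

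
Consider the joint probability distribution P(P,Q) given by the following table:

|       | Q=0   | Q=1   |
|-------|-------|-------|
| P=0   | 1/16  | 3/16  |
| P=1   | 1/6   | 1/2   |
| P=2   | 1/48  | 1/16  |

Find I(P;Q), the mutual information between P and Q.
Marginal P(P) (row sums):
  P(P=0) = 1/16 + 3/16 = 1/4
  P(P=1) = 1/6 + 1/2 = 2/3
  P(P=2) = 1/48 + 1/16 = 1/12
Marginal P(Q) (column sums):
  P(Q=0) = 1/16 + 1/6 + 1/48 = 1/4
  P(Q=1) = 3/16 + 1/2 + 1/16 = 3/4

H(P) = -[(1/4)·log₂(1/4) + (2/3)·log₂(2/3) + (1/12)·log₂(1/12)]
  = 0.5000 + 0.3900 + 0.2987
  = 1.1887 bits
H(Q) = -[(1/4)·log₂(1/4) + (3/4)·log₂(3/4)]
  = 0.5000 + 0.3113
  = 0.8113 bits
H(P,Q) = -[(1/16)·log₂(1/16) + (3/16)·log₂(3/16) + (1/6)·log₂(1/6) + (1/2)·log₂(1/2) + (1/48)·log₂(1/48) + (1/16)·log₂(1/16)]
  = 0.2500 + 0.4528 + 0.4308 + 0.5000 + 0.1164 + 0.2500
  = 2.0000 bits

I(P;Q) = H(P) + H(Q) - H(P,Q)
  = 1.1887 + 0.8113 - 2.0000
  = 0.0000 bits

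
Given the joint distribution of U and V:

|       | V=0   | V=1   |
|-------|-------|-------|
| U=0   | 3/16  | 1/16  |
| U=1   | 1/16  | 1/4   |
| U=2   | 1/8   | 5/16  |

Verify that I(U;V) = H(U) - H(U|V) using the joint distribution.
Left side, from I(U;V) = H(U) + H(V) - H(U,V):
Marginal P(U) (row sums):
  P(U=0) = 3/16 + 1/16 = 1/4
  P(U=1) = 1/16 + 1/4 = 5/16
  P(U=2) = 1/8 + 5/16 = 7/16
Marginal P(V) (column sums):
  P(V=0) = 3/16 + 1/16 + 1/8 = 3/8
  P(V=1) = 1/16 + 1/4 + 5/16 = 5/8

H(U) = -[(1/4)·log₂(1/4) + (5/16)·log₂(5/16) + (7/16)·log₂(7/16)]
  = 0.5000 + 0.5244 + 0.5218
  = 1.5462 bits
H(V) = -[(3/8)·log₂(3/8) + (5/8)·log₂(5/8)]
  = 0.5306 + 0.4238
  = 0.9544 bits
H(U,V) = -[(3/16)·log₂(3/16) + (1/16)·log₂(1/16) + (1/16)·log₂(1/16) + (1/4)·log₂(1/4) + (1/8)·log₂(1/8) + (5/16)·log₂(5/16)]
  = 0.4528 + 0.2500 + 0.2500 + 0.5000 + 0.3750 + 0.5244
  = 2.3522 bits

I(U;V) = H(U) + H(V) - H(U,V)
  = 1.5462 + 0.9544 - 2.3522
  = 0.1484 bits

Right side, with H(U|V) computed directly from the conditional probabilities:
H(U|V) = -Σ P(U,V)·log₂ P(U|V), where P(U|V) = P(U,V) / P(V)
  (U=0,V=0): P(U|V) = (3/16)/(3/8) = 1/2;  -(3/16)·log₂(1/2) = 0.1875
  (U=0,V=1): P(U|V) = (1/16)/(5/8) = 1/10;  -(1/16)·log₂(1/10) = 0.2076
  (U=1,V=0): P(U|V) = (1/16)/(3/8) = 1/6;  -(1/16)·log₂(1/6) = 0.1616
  (U=1,V=1): P(U|V) = (1/4)/(5/8) = 2/5;  -(1/4)·log₂(2/5) = 0.3305
  (U=2,V=0): P(U|V) = (1/8)/(3/8) = 1/3;  -(1/8)·log₂(1/3) = 0.1981
  (U=2,V=1): P(U|V) = (5/16)/(5/8) = 1/2;  -(5/16)·log₂(1/2) = 0.3125
H(U|V) = 0.1875 + 0.2076 + 0.1616 + 0.3305 + 0.1981 + 0.3125
  = 1.3978 bits
H(U) - H(U|V) = 1.5462 - 1.3978 = 0.1484 bits

Both sides equal 0.1484 bits, so I(U;V) = H(U) - H(U|V) ✓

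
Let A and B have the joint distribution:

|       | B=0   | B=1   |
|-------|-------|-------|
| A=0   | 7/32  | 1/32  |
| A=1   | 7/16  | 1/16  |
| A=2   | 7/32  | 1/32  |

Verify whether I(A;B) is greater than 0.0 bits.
Marginal P(A) (row sums):
  P(A=0) = 7/32 + 1/32 = 1/4
  P(A=1) = 7/16 + 1/16 = 1/2
  P(A=2) = 7/32 + 1/32 = 1/4
Marginal P(B) (column sums):
  P(B=0) = 7/32 + 7/16 + 7/32 = 7/8
  P(B=1) = 1/32 + 1/16 + 1/32 = 1/8

H(A) = -[(1/4)·log₂(1/4) + (1/2)·log₂(1/2) + (1/4)·log₂(1/4)]
  = 0.5000 + 0.5000 + 0.5000
  = 1.5000 bits
H(B) = -[(7/8)·log₂(7/8) + (1/8)·log₂(1/8)]
  = 0.1686 + 0.3750
  = 0.5436 bits
H(A,B) = -[(7/32)·log₂(7/32) + (1/32)·log₂(1/32) + (7/16)·log₂(7/16) + (1/16)·log₂(1/16) + (7/32)·log₂(7/32) + (1/32)·log₂(1/32)]
  = 0.4796 + 0.1563 + 0.5218 + 0.2500 + 0.4796 + 0.1563
  = 2.0436 bits

I(A;B) = H(A) + H(B) - H(A,B)
  = 1.5000 + 0.5436 - 2.0436
  = 0.0000 bits

No. I(A;B) = 0.0000 bits, which is ≤ 0.0 bits.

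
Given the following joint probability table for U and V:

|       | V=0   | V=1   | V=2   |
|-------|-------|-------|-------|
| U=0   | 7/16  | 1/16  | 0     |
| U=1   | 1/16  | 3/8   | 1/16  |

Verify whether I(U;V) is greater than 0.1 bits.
Marginal P(U) (row sums):
  P(U=0) = 7/16 + 1/16 + 0 = 1/2
  P(U=1) = 1/16 + 3/8 + 1/16 = 1/2
Marginal P(V) (column sums):
  P(V=0) = 7/16 + 1/16 = 1/2
  P(V=1) = 1/16 + 3/8 = 7/16
  P(V=2) = 0 + 1/16 = 1/16

H(U) = -[(1/2)·log₂(1/2) + (1/2)·log₂(1/2)]
  = 0.5000 + 0.5000
  = 1.0000 bits
H(V) = -[(1/2)·log₂(1/2) + (7/16)·log₂(7/16) + (1/16)·log₂(1/16)]
  = 0.5000 + 0.5218 + 0.2500
  = 1.2718 bits
H(U,V) = -[(7/16)·log₂(7/16) + (1/16)·log₂(1/16) + (1/16)·log₂(1/16) + (3/8)·log₂(3/8) + (1/16)·log₂(1/16)]
  = 0.5218 + 0.2500 + 0.2500 + 0.5306 + 0.2500
  = 1.8024 bits

I(U;V) = H(U) + H(V) - H(U,V)
  = 1.0000 + 1.2718 - 1.8024
  = 0.4694 bits

Yes. I(U;V) = 0.4694 bits, which is > 0.1 bits.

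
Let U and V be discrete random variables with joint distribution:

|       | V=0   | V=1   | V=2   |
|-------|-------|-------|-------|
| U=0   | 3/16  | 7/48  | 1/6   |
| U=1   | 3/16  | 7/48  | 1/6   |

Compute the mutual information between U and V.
Marginal P(U) (row sums):
  P(U=0) = 3/16 + 7/48 + 1/6 = 1/2
  P(U=1) = 3/16 + 7/48 + 1/6 = 1/2
Marginal P(V) (column sums):
  P(V=0) = 3/16 + 3/16 = 3/8
  P(V=1) = 7/48 + 7/48 = 7/24
  P(V=2) = 1/6 + 1/6 = 1/3

H(U) = -[(1/2)·log₂(1/2) + (1/2)·log₂(1/2)]
  = 0.5000 + 0.5000
  = 1.0000 bits
H(V) = -[(3/8)·log₂(3/8) + (7/24)·log₂(7/24) + (1/3)·log₂(1/3)]
  = 0.5306 + 0.5185 + 0.5283
  = 1.5774 bits
H(U,V) = -[(3/16)·log₂(3/16) + (7/48)·log₂(7/48) + (1/6)·log₂(1/6) + (3/16)·log₂(3/16) + (7/48)·log₂(7/48) + (1/6)·log₂(1/6)]
  = 0.4528 + 0.4051 + 0.4308 + 0.4528 + 0.4051 + 0.4308
  = 2.5774 bits

I(U;V) = H(U) + H(V) - H(U,V)
  = 1.0000 + 1.5774 - 2.5774
  = 0.0000 bits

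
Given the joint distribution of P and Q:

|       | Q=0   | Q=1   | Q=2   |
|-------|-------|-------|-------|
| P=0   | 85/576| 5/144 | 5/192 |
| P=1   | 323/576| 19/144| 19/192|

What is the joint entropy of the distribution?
H(P,Q) = -Σ P(P,Q) log₂ P(P,Q), summed over the non-zero cells:
H(P,Q) = -[(85/576)·log₂(85/576) + (5/144)·log₂(5/144) + (5/192)·log₂(5/192) + (323/576)·log₂(323/576) + (19/144)·log₂(19/144) + (19/192)·log₂(19/192)]
  = 0.4074 + 0.1683 + 0.1371 + 0.4680 + 0.3855 + 0.3302
  = 1.8965 bits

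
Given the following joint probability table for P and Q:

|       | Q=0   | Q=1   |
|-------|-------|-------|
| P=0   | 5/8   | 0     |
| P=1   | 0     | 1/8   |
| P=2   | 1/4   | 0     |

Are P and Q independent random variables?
Marginal P(P) (row sums):
  P(P=0) = 5/8 + 0 = 5/8
  P(P=1) = 0 + 1/8 = 1/8
  P(P=2) = 1/4 + 0 = 1/4
Marginal P(Q) (column sums):
  P(Q=0) = 5/8 + 0 + 1/4 = 7/8
  P(Q=1) = 0 + 1/8 + 0 = 1/8

P and Q are independent iff P(P=i,Q=j) = P(P=i)·P(Q=j) for every cell.
  P(P=0)·P(Q=0) = 5/8 × 7/8 = 35/64, but P(P=0,Q=0) = 5/8 ✗

No, P and Q are not independent. Quantitatively, I(P;Q) > 0:

H(P) = -[(5/8)·log₂(5/8) + (1/8)·log₂(1/8) + (1/4)·log₂(1/4)]
  = 0.4238 + 0.3750 + 0.5000
  = 1.2988 bits
H(Q) = -[(7/8)·log₂(7/8) + (1/8)·log₂(1/8)]
  = 0.1686 + 0.3750
  = 0.5436 bits
H(P,Q) = -[(5/8)·log₂(5/8) + (1/8)·log₂(1/8) + (1/4)·log₂(1/4)]
  = 0.4238 + 0.3750 + 0.5000
  = 1.2988 bits
I(P;Q) = H(P) + H(Q) - H(P,Q) = 1.2988 + 0.5436 - 1.2988 = 0.5436 bits > 0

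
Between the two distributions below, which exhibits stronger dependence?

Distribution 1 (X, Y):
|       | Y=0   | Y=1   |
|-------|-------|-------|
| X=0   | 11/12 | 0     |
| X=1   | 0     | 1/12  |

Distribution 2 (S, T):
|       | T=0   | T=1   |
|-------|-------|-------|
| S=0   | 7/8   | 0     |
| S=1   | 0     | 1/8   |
Distribution 1 (X, Y):
Marginal P(X) (row sums):
  P(X=0) = 11/12 + 0 = 11/12
  P(X=1) = 0 + 1/12 = 1/12
Marginal P(Y) (column sums):
  P(Y=0) = 11/12 + 0 = 11/12
  P(Y=1) = 0 + 1/12 = 1/12

H(X) = -[(11/12)·log₂(11/12) + (1/12)·log₂(1/12)]
  = 0.1151 + 0.2987
  = 0.4138 bits
H(Y) = -[(11/12)·log₂(11/12) + (1/12)·log₂(1/12)]
  = 0.1151 + 0.2987
  = 0.4138 bits
H(X,Y) = -[(11/12)·log₂(11/12) + (1/12)·log₂(1/12)]
  = 0.1151 + 0.2987
  = 0.4138 bits

I(X;Y) = H(X) + H(Y) - H(X,Y)
  = 0.4138 + 0.4138 - 0.4138
  = 0.4138 bits

Distribution 2 (S, T):
Marginal P(S) (row sums):
  P(S=0) = 7/8 + 0 = 7/8
  P(S=1) = 0 + 1/8 = 1/8
Marginal P(T) (column sums):
  P(T=0) = 7/8 + 0 = 7/8
  P(T=1) = 0 + 1/8 = 1/8

H(S) = -[(7/8)·log₂(7/8) + (1/8)·log₂(1/8)]
  = 0.1686 + 0.3750
  = 0.5436 bits
H(T) = -[(7/8)·log₂(7/8) + (1/8)·log₂(1/8)]
  = 0.1686 + 0.3750
  = 0.5436 bits
H(S,T) = -[(7/8)·log₂(7/8) + (1/8)·log₂(1/8)]
  = 0.1686 + 0.3750
  = 0.5436 bits

I(S;T) = H(S) + H(T) - H(S,T)
  = 0.5436 + 0.5436 - 0.5436
  = 0.5436 bits

I(S;T) = 0.5436 bits > I(X;Y) = 0.4138 bits, so (S, T) has the higher mutual information (stronger dependence).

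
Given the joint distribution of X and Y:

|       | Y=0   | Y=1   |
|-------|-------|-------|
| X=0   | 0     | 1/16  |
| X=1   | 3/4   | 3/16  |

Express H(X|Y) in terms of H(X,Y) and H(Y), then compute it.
H(X|Y) = H(X,Y) - H(Y)

Marginal P(Y) (column sums):
  P(Y=0) = 0 + 3/4 = 3/4
  P(Y=1) = 1/16 + 3/16 = 1/4

H(X,Y) = -[(1/16)·log₂(1/16) + (3/4)·log₂(3/4) + (3/16)·log₂(3/16)]
  = 0.2500 + 0.3113 + 0.4528
  = 1.0141 bits
H(Y) = -[(3/4)·log₂(3/4) + (1/4)·log₂(1/4)]
  = 0.3113 + 0.5000
  = 0.8113 bits

H(X|Y) = 1.0141 - 0.8113 = 0.2028 bits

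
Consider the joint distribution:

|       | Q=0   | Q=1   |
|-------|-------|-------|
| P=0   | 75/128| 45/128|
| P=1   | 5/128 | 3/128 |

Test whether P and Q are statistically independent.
Marginal P(P) (row sums):
  P(P=0) = 75/128 + 45/128 = 15/16
  P(P=1) = 5/128 + 3/128 = 1/16
Marginal P(Q) (column sums):
  P(Q=0) = 75/128 + 5/128 = 5/8
  P(Q=1) = 45/128 + 3/128 = 3/8

P and Q are independent iff P(P=i,Q=j) = P(P=i)·P(Q=j) for every cell.
  P(P=0)·P(Q=0) = 15/16 × 5/8 = 75/128 = P(P=0,Q=0) ✓
  P(P=0)·P(Q=1) = 15/16 × 3/8 = 45/128 = P(P=0,Q=1) ✓
  P(P=1)·P(Q=0) = 1/16 × 5/8 = 5/128 = P(P=1,Q=0) ✓
  P(P=1)·P(Q=1) = 1/16 × 3/8 = 3/128 = P(P=1,Q=1) ✓

Yes, P and Q are independent: every cell factors, so I(P;Q) = 0 bits.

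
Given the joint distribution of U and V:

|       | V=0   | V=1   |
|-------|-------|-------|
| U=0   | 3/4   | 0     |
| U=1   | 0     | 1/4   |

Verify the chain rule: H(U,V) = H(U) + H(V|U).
Left side:
H(U,V) = -[(3/4)·log₂(3/4) + (1/4)·log₂(1/4)]
  = 0.3113 + 0.5000
  = 0.8113 bits

Right side:
Marginal P(U) (row sums):
  P(U=0) = 3/4 + 0 = 3/4
  P(U=1) = 0 + 1/4 = 1/4
H(U) = -[(3/4)·log₂(3/4) + (1/4)·log₂(1/4)]
  = 0.3113 + 0.5000
  = 0.8113 bits
H(V|U) = -Σ P(U,V)·log₂ P(V|U), where P(V|U) = P(U,V) / P(U)
  (cells with P(U,V) = 0 contribute 0)
  (U=0,V=0): P(V|U) = (3/4)/(3/4) = 1;  -(3/4)·log₂(1) = 0.0000
  (U=1,V=1): P(V|U) = (1/4)/(1/4) = 1;  -(1/4)·log₂(1) = 0.0000
H(V|U) = 0.0000 + 0.0000
  = 0.0000 bits
H(U) + H(V|U) = 0.8113 + 0.0000 = 0.8113 bits

Both sides equal 0.8113 bits, so the chain rule holds ✓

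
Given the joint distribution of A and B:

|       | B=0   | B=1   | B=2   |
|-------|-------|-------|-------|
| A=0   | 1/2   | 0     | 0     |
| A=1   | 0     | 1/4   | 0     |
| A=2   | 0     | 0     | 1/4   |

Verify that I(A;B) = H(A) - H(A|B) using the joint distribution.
Left side, from I(A;B) = H(A) + H(B) - H(A,B):
Marginal P(A) (row sums):
  P(A=0) = 1/2 + 0 + 0 = 1/2
  P(A=1) = 0 + 1/4 + 0 = 1/4
  P(A=2) = 0 + 0 + 1/4 = 1/4
Marginal P(B) (column sums):
  P(B=0) = 1/2 + 0 + 0 = 1/2
  P(B=1) = 0 + 1/4 + 0 = 1/4
  P(B=2) = 0 + 0 + 1/4 = 1/4

H(A) = -[(1/2)·log₂(1/2) + (1/4)·log₂(1/4) + (1/4)·log₂(1/4)]
  = 0.5000 + 0.5000 + 0.5000
  = 1.5000 bits
H(B) = -[(1/2)·log₂(1/2) + (1/4)·log₂(1/4) + (1/4)·log₂(1/4)]
  = 0.5000 + 0.5000 + 0.5000
  = 1.5000 bits
H(A,B) = -[(1/2)·log₂(1/2) + (1/4)·log₂(1/4) + (1/4)·log₂(1/4)]
  = 0.5000 + 0.5000 + 0.5000
  = 1.5000 bits

I(A;B) = H(A) + H(B) - H(A,B)
  = 1.5000 + 1.5000 - 1.5000
  = 1.5000 bits

Right side, with H(A|B) computed directly from the conditional probabilities:
H(A|B) = -Σ P(A,B)·log₂ P(A|B), where P(A|B) = P(A,B) / P(B)
  (cells with P(A,B) = 0 contribute 0)
  (A=0,B=0): P(A|B) = (1/2)/(1/2) = 1;  -(1/2)·log₂(1) = 0.0000
  (A=1,B=1): P(A|B) = (1/4)/(1/4) = 1;  -(1/4)·log₂(1) = 0.0000
  (A=2,B=2): P(A|B) = (1/4)/(1/4) = 1;  -(1/4)·log₂(1) = 0.0000
H(A|B) = 0.0000 + 0.0000 + 0.0000
  = 0.0000 bits
H(A) - H(A|B) = 1.5000 - 0.0000 = 1.5000 bits

Both sides equal 1.5000 bits, so I(A;B) = H(A) - H(A|B) ✓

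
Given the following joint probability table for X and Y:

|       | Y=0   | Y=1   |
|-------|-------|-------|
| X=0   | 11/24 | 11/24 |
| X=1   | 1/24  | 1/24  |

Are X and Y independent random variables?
Marginal P(X) (row sums):
  P(X=0) = 11/24 + 11/24 = 11/12
  P(X=1) = 1/24 + 1/24 = 1/12
Marginal P(Y) (column sums):
  P(Y=0) = 11/24 + 1/24 = 1/2
  P(Y=1) = 11/24 + 1/24 = 1/2

X and Y are independent iff P(X=i,Y=j) = P(X=i)·P(Y=j) for every cell.
  P(X=0)·P(Y=0) = 11/12 × 1/2 = 11/24 = P(X=0,Y=0) ✓
  P(X=0)·P(Y=1) = 11/12 × 1/2 = 11/24 = P(X=0,Y=1) ✓
  P(X=1)·P(Y=0) = 1/12 × 1/2 = 1/24 = P(X=1,Y=0) ✓
  P(X=1)·P(Y=1) = 1/12 × 1/2 = 1/24 = P(X=1,Y=1) ✓

Yes, X and Y are independent: every cell factors, so I(X;Y) = 0 bits.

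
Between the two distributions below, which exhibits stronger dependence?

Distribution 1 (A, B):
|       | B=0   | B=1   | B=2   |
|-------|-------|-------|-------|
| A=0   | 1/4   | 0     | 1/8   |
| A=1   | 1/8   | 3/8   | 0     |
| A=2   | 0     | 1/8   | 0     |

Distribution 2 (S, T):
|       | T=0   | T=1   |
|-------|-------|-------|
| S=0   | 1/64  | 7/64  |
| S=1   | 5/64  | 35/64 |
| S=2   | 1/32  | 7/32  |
Distribution 1 (A, B):
Marginal P(A) (row sums):
  P(A=0) = 1/4 + 0 + 1/8 = 3/8
  P(A=1) = 1/8 + 3/8 + 0 = 1/2
  P(A=2) = 0 + 1/8 + 0 = 1/8
Marginal P(B) (column sums):
  P(B=0) = 1/4 + 1/8 + 0 = 3/8
  P(B=1) = 0 + 3/8 + 1/8 = 1/2
  P(B=2) = 1/8 + 0 + 0 = 1/8

H(A) = -[(3/8)·log₂(3/8) + (1/2)·log₂(1/2) + (1/8)·log₂(1/8)]
  = 0.5306 + 0.5000 + 0.3750
  = 1.4056 bits
H(B) = -[(3/8)·log₂(3/8) + (1/2)·log₂(1/2) + (1/8)·log₂(1/8)]
  = 0.5306 + 0.5000 + 0.3750
  = 1.4056 bits
H(A,B) = -[(1/4)·log₂(1/4) + (1/8)·log₂(1/8) + (1/8)·log₂(1/8) + (3/8)·log₂(3/8) + (1/8)·log₂(1/8)]
  = 0.5000 + 0.3750 + 0.3750 + 0.5306 + 0.3750
  = 2.1556 bits

I(A;B) = H(A) + H(B) - H(A,B)
  = 1.4056 + 1.4056 - 2.1556
  = 0.6556 bits

Distribution 2 (S, T):
Marginal P(S) (row sums):
  P(S=0) = 1/64 + 7/64 = 1/8
  P(S=1) = 5/64 + 35/64 = 5/8
  P(S=2) = 1/32 + 7/32 = 1/4
Marginal P(T) (column sums):
  P(T=0) = 1/64 + 5/64 + 1/32 = 1/8
  P(T=1) = 7/64 + 35/64 + 7/32 = 7/8

H(S) = -[(1/8)·log₂(1/8) + (5/8)·log₂(5/8) + (1/4)·log₂(1/4)]
  = 0.3750 + 0.4238 + 0.5000
  = 1.2988 bits
H(T) = -[(1/8)·log₂(1/8) + (7/8)·log₂(7/8)]
  = 0.3750 + 0.1686
  = 0.5436 bits
H(S,T) = -[(1/64)·log₂(1/64) + (7/64)·log₂(7/64) + (5/64)·log₂(5/64) + (35/64)·log₂(35/64) + (1/32)·log₂(1/32) + (7/32)·log₂(7/32)]
  = 0.0938 + 0.3492 + 0.2873 + 0.4762 + 0.1563 + 0.4796
  = 1.8424 bits

I(S;T) = H(S) + H(T) - H(S,T)
  = 1.2988 + 0.5436 - 1.8424
  = 0.0000 bits

I(A;B) = 0.6556 bits > I(S;T) = 0.0000 bits, so (A, B) has the higher mutual information (stronger dependence).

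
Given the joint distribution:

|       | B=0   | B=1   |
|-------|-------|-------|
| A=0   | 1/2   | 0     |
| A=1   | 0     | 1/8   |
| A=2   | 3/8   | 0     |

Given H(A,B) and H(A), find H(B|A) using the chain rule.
From the chain rule: H(A,B) = H(A) + H(B|A)
Therefore: H(B|A) = H(A,B) - H(A)

H(A,B) = -[(1/2)·log₂(1/2) + (1/8)·log₂(1/8) + (3/8)·log₂(3/8)]
  = 0.5000 + 0.3750 + 0.5306
  = 1.4056 bits
Marginal P(A) (row sums):
  P(A=0) = 1/2 + 0 = 1/2
  P(A=1) = 0 + 1/8 = 1/8
  P(A=2) = 3/8 + 0 = 3/8
H(A) = -[(1/2)·log₂(1/2) + (1/8)·log₂(1/8) + (3/8)·log₂(3/8)]
  = 0.5000 + 0.3750 + 0.5306
  = 1.4056 bits

H(B|A) = 1.4056 - 1.4056 = 0.0000 bits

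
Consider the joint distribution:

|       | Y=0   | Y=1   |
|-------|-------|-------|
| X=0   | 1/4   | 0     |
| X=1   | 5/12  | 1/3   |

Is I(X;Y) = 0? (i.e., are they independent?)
Marginal P(X) (row sums):
  P(X=0) = 1/4 + 0 = 1/4
  P(X=1) = 5/12 + 1/3 = 3/4
Marginal P(Y) (column sums):
  P(Y=0) = 1/4 + 5/12 = 2/3
  P(Y=1) = 0 + 1/3 = 1/3

X and Y are independent iff P(X=i,Y=j) = P(X=i)·P(Y=j) for every cell.
  P(X=0)·P(Y=0) = 1/4 × 2/3 = 1/6, but P(X=0,Y=0) = 1/4 ✗

No, X and Y are not independent. Quantitatively, I(X;Y) > 0:

H(X) = -[(1/4)·log₂(1/4) + (3/4)·log₂(3/4)]
  = 0.5000 + 0.3113
  = 0.8113 bits
H(Y) = -[(2/3)·log₂(2/3) + (1/3)·log₂(1/3)]
  = 0.3900 + 0.5283
  = 0.9183 bits
H(X,Y) = -[(1/4)·log₂(1/4) + (5/12)·log₂(5/12) + (1/3)·log₂(1/3)]
  = 0.5000 + 0.5263 + 0.5283
  = 1.5546 bits
I(X;Y) = H(X) + H(Y) - H(X,Y) = 0.8113 + 0.9183 - 1.5546 = 0.1750 bits > 0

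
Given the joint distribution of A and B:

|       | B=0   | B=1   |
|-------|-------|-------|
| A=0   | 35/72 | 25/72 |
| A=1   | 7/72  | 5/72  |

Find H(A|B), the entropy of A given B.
Marginal P(B) (column sums):
  P(B=0) = 35/72 + 7/72 = 7/12
  P(B=1) = 25/72 + 5/72 = 5/12

H(A|B) = -Σ P(A,B)·log₂ P(A|B), where P(A|B) = P(A,B) / P(B)
  (A=0,B=0): P(A|B) = (35/72)/(7/12) = 5/6;  -(35/72)·log₂(5/6) = 0.1279
  (A=0,B=1): P(A|B) = (25/72)/(5/12) = 5/6;  -(25/72)·log₂(5/6) = 0.0913
  (A=1,B=0): P(A|B) = (7/72)/(7/12) = 1/6;  -(7/72)·log₂(1/6) = 0.2513
  (A=1,B=1): P(A|B) = (5/72)/(5/12) = 1/6;  -(5/72)·log₂(1/6) = 0.1795
H(A|B) = 0.1279 + 0.0913 + 0.2513 + 0.1795
  = 0.6500 bits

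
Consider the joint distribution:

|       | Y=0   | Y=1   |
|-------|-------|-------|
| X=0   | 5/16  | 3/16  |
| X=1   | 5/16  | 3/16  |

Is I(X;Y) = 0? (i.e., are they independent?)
Marginal P(X) (row sums):
  P(X=0) = 5/16 + 3/16 = 1/2
  P(X=1) = 5/16 + 3/16 = 1/2
Marginal P(Y) (column sums):
  P(Y=0) = 5/16 + 5/16 = 5/8
  P(Y=1) = 3/16 + 3/16 = 3/8

X and Y are independent iff P(X=i,Y=j) = P(X=i)·P(Y=j) for every cell.
  P(X=0)·P(Y=0) = 1/2 × 5/8 = 5/16 = P(X=0,Y=0) ✓
  P(X=0)·P(Y=1) = 1/2 × 3/8 = 3/16 = P(X=0,Y=1) ✓
  P(X=1)·P(Y=0) = 1/2 × 5/8 = 5/16 = P(X=1,Y=0) ✓
  P(X=1)·P(Y=1) = 1/2 × 3/8 = 3/16 = P(X=1,Y=1) ✓

Yes, X and Y are independent: every cell factors, so I(X;Y) = 0 bits.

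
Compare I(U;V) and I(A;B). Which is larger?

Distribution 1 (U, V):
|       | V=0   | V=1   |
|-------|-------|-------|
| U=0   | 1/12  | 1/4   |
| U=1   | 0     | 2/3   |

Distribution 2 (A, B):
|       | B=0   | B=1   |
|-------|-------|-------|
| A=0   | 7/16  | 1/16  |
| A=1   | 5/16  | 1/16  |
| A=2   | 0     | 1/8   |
Distribution 1 (U, V):
Marginal P(U) (row sums):
  P(U=0) = 1/12 + 1/4 = 1/3
  P(U=1) = 0 + 2/3 = 2/3
Marginal P(V) (column sums):
  P(V=0) = 1/12 + 0 = 1/12
  P(V=1) = 1/4 + 2/3 = 11/12

H(U) = -[(1/3)·log₂(1/3) + (2/3)·log₂(2/3)]
  = 0.5283 + 0.3900
  = 0.9183 bits
H(V) = -[(1/12)·log₂(1/12) + (11/12)·log₂(11/12)]
  = 0.2987 + 0.1151
  = 0.4138 bits
H(U,V) = -[(1/12)·log₂(1/12) + (1/4)·log₂(1/4) + (2/3)·log₂(2/3)]
  = 0.2987 + 0.5000 + 0.3900
  = 1.1887 bits

I(U;V) = H(U) + H(V) - H(U,V)
  = 0.9183 + 0.4138 - 1.1887
  = 0.1434 bits

Distribution 2 (A, B):
Marginal P(A) (row sums):
  P(A=0) = 7/16 + 1/16 = 1/2
  P(A=1) = 5/16 + 1/16 = 3/8
  P(A=2) = 0 + 1/8 = 1/8
Marginal P(B) (column sums):
  P(B=0) = 7/16 + 5/16 + 0 = 3/4
  P(B=1) = 1/16 + 1/16 + 1/8 = 1/4

H(A) = -[(1/2)·log₂(1/2) + (3/8)·log₂(3/8) + (1/8)·log₂(1/8)]
  = 0.5000 + 0.5306 + 0.3750
  = 1.4056 bits
H(B) = -[(3/4)·log₂(3/4) + (1/4)·log₂(1/4)]
  = 0.3113 + 0.5000
  = 0.8113 bits
H(A,B) = -[(7/16)·log₂(7/16) + (1/16)·log₂(1/16) + (5/16)·log₂(5/16) + (1/16)·log₂(1/16) + (1/8)·log₂(1/8)]
  = 0.5218 + 0.2500 + 0.5244 + 0.2500 + 0.3750
  = 1.9212 bits

I(A;B) = H(A) + H(B) - H(A,B)
  = 1.4056 + 0.8113 - 1.9212
  = 0.2957 bits

I(A;B) = 0.2957 bits > I(U;V) = 0.1434 bits, so (A, B) has the higher mutual information (stronger dependence).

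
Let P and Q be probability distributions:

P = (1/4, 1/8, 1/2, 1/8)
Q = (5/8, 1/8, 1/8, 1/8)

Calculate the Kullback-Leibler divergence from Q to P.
D(P||Q) = Σ P(i) log₂(P(i)/Q(i))
  i=0: (1/4) × log₂((1/4)/(5/8)) = (1/4) × log₂(2/5) = -0.3305
  i=1: (1/8) × log₂((1/8)/(1/8)) = (1/8) × log₂(1) = 0.0000
  i=2: (1/2) × log₂((1/2)/(1/8)) = (1/2) × log₂(4) = 1.0000
  i=3: (1/8) × log₂((1/8)/(1/8)) = (1/8) × log₂(1) = 0.0000
D(P||Q) = -0.3305 + 0.0000 + 1.0000 + 0.0000
  = 0.6695 bits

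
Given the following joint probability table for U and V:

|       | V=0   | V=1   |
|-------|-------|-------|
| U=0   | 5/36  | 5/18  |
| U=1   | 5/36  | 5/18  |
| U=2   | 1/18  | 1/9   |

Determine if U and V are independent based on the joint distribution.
Marginal P(U) (row sums):
  P(U=0) = 5/36 + 5/18 = 5/12
  P(U=1) = 5/36 + 5/18 = 5/12
  P(U=2) = 1/18 + 1/9 = 1/6
Marginal P(V) (column sums):
  P(V=0) = 5/36 + 5/36 + 1/18 = 1/3
  P(V=1) = 5/18 + 5/18 + 1/9 = 2/3

U and V are independent iff P(U=i,V=j) = P(U=i)·P(V=j) for every cell.
  P(U=0)·P(V=0) = 5/12 × 1/3 = 5/36 = P(U=0,V=0) ✓
  P(U=0)·P(V=1) = 5/12 × 2/3 = 5/18 = P(U=0,V=1) ✓
  P(U=1)·P(V=0) = 5/12 × 1/3 = 5/36 = P(U=1,V=0) ✓
  P(U=1)·P(V=1) = 5/12 × 2/3 = 5/18 = P(U=1,V=1) ✓
  P(U=2)·P(V=0) = 1/6 × 1/3 = 1/18 = P(U=2,V=0) ✓
  P(U=2)·P(V=1) = 1/6 × 2/3 = 1/9 = P(U=2,V=1) ✓

Yes, U and V are independent: every cell factors, so I(U;V) = 0 bits.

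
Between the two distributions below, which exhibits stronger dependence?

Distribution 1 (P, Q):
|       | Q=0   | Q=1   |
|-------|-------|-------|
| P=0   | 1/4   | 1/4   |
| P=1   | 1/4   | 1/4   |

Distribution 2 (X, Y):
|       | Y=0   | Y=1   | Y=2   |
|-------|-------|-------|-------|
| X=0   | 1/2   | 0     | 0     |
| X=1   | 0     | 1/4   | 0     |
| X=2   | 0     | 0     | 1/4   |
Distribution 1 (P, Q):
Marginal P(P) (row sums):
  P(P=0) = 1/4 + 1/4 = 1/2
  P(P=1) = 1/4 + 1/4 = 1/2
Marginal P(Q) (column sums):
  P(Q=0) = 1/4 + 1/4 = 1/2
  P(Q=1) = 1/4 + 1/4 = 1/2

H(P) = -[(1/2)·log₂(1/2) + (1/2)·log₂(1/2)]
  = 0.5000 + 0.5000
  = 1.0000 bits
H(Q) = -[(1/2)·log₂(1/2) + (1/2)·log₂(1/2)]
  = 0.5000 + 0.5000
  = 1.0000 bits
H(P,Q) = -[(1/4)·log₂(1/4) + (1/4)·log₂(1/4) + (1/4)·log₂(1/4) + (1/4)·log₂(1/4)]
  = 0.5000 + 0.5000 + 0.5000 + 0.5000
  = 2.0000 bits

I(P;Q) = H(P) + H(Q) - H(P,Q)
  = 1.0000 + 1.0000 - 2.0000
  = 0.0000 bits

Distribution 2 (X, Y):
Marginal P(X) (row sums):
  P(X=0) = 1/2 + 0 + 0 = 1/2
  P(X=1) = 0 + 1/4 + 0 = 1/4
  P(X=2) = 0 + 0 + 1/4 = 1/4
Marginal P(Y) (column sums):
  P(Y=0) = 1/2 + 0 + 0 = 1/2
  P(Y=1) = 0 + 1/4 + 0 = 1/4
  P(Y=2) = 0 + 0 + 1/4 = 1/4

H(X) = -[(1/2)·log₂(1/2) + (1/4)·log₂(1/4) + (1/4)·log₂(1/4)]
  = 0.5000 + 0.5000 + 0.5000
  = 1.5000 bits
H(Y) = -[(1/2)·log₂(1/2) + (1/4)·log₂(1/4) + (1/4)·log₂(1/4)]
  = 0.5000 + 0.5000 + 0.5000
  = 1.5000 bits
H(X,Y) = -[(1/2)·log₂(1/2) + (1/4)·log₂(1/4) + (1/4)·log₂(1/4)]
  = 0.5000 + 0.5000 + 0.5000
  = 1.5000 bits

I(X;Y) = H(X) + H(Y) - H(X,Y)
  = 1.5000 + 1.5000 - 1.5000
  = 1.5000 bits

I(X;Y) = 1.5000 bits > I(P;Q) = 0.0000 bits, so (X, Y) has the higher mutual information (stronger dependence).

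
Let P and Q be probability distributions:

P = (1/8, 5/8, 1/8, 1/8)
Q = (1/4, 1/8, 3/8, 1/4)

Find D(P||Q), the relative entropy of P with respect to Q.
D(P||Q) = Σ P(i) log₂(P(i)/Q(i))
  i=0: (1/8) × log₂((1/8)/(1/4)) = (1/8) × log₂(1/2) = -0.1250
  i=1: (5/8) × log₂((5/8)/(1/8)) = (5/8) × log₂(5) = 1.4512
  i=2: (1/8) × log₂((1/8)/(3/8)) = (1/8) × log₂(1/3) = -0.1981
  i=3: (1/8) × log₂((1/8)/(1/4)) = (1/8) × log₂(1/2) = -0.1250
D(P||Q) = -0.1250 + 1.4512 - 0.1981 - 0.1250
  = 1.0031 bits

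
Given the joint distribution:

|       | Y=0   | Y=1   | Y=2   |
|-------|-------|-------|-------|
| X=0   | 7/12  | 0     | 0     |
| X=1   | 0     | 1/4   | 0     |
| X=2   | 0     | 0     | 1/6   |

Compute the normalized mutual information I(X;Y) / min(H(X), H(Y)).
Marginal P(X) (row sums):
  P(X=0) = 7/12 + 0 + 0 = 7/12
  P(X=1) = 0 + 1/4 + 0 = 1/4
  P(X=2) = 0 + 0 + 1/6 = 1/6
Marginal P(Y) (column sums):
  P(Y=0) = 7/12 + 0 + 0 = 7/12
  P(Y=1) = 0 + 1/4 + 0 = 1/4
  P(Y=2) = 0 + 0 + 1/6 = 1/6

H(X) = -[(7/12)·log₂(7/12) + (1/4)·log₂(1/4) + (1/6)·log₂(1/6)]
  = 0.4536 + 0.5000 + 0.4308
  = 1.3844 bits
H(Y) = -[(7/12)·log₂(7/12) + (1/4)·log₂(1/4) + (1/6)·log₂(1/6)]
  = 0.4536 + 0.5000 + 0.4308
  = 1.3844 bits
H(X,Y) = -[(7/12)·log₂(7/12) + (1/4)·log₂(1/4) + (1/6)·log₂(1/6)]
  = 0.4536 + 0.5000 + 0.4308
  = 1.3844 bits

I(X;Y) = H(X) + H(Y) - H(X,Y)
  = 1.3844 + 1.3844 - 1.3844
  = 1.3844 bits

min(H(X), H(Y)) = min(1.3844, 1.3844) = 1.3844 bits
Normalized MI = 1.3844 / 1.3844 = 1.0000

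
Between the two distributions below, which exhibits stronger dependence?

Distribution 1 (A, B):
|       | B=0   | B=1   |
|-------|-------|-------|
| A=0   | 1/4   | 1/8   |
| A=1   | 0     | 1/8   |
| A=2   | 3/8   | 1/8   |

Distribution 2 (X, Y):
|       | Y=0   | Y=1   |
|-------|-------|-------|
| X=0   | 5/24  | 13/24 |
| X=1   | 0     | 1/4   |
Distribution 1 (A, B):
Marginal P(A) (row sums):
  P(A=0) = 1/4 + 1/8 = 3/8
  P(A=1) = 0 + 1/8 = 1/8
  P(A=2) = 3/8 + 1/8 = 1/2
Marginal P(B) (column sums):
  P(B=0) = 1/4 + 0 + 3/8 = 5/8
  P(B=1) = 1/8 + 1/8 + 1/8 = 3/8

H(A) = -[(3/8)·log₂(3/8) + (1/8)·log₂(1/8) + (1/2)·log₂(1/2)]
  = 0.5306 + 0.3750 + 0.5000
  = 1.4056 bits
H(B) = -[(5/8)·log₂(5/8) + (3/8)·log₂(3/8)]
  = 0.4238 + 0.5306
  = 0.9544 bits
H(A,B) = -[(1/4)·log₂(1/4) + (1/8)·log₂(1/8) + (1/8)·log₂(1/8) + (3/8)·log₂(3/8) + (1/8)·log₂(1/8)]
  = 0.5000 + 0.3750 + 0.3750 + 0.5306 + 0.3750
  = 2.1556 bits

I(A;B) = H(A) + H(B) - H(A,B)
  = 1.4056 + 0.9544 - 2.1556
  = 0.2044 bits

Distribution 2 (X, Y):
Marginal P(X) (row sums):
  P(X=0) = 5/24 + 13/24 = 3/4
  P(X=1) = 0 + 1/4 = 1/4
Marginal P(Y) (column sums):
  P(Y=0) = 5/24 + 0 = 5/24
  P(Y=1) = 13/24 + 1/4 = 19/24

H(X) = -[(3/4)·log₂(3/4) + (1/4)·log₂(1/4)]
  = 0.3113 + 0.5000
  = 0.8113 bits
H(Y) = -[(5/24)·log₂(5/24) + (19/24)·log₂(19/24)]
  = 0.4715 + 0.2668
  = 0.7383 bits
H(X,Y) = -[(5/24)·log₂(5/24) + (13/24)·log₂(13/24) + (1/4)·log₂(1/4)]
  = 0.4715 + 0.4791 + 0.5000
  = 1.4506 bits

I(X;Y) = H(X) + H(Y) - H(X,Y)
  = 0.8113 + 0.7383 - 1.4506
  = 0.0990 bits

I(A;B) = 0.2044 bits > I(X;Y) = 0.0990 bits, so (A, B) has the higher mutual information (stronger dependence).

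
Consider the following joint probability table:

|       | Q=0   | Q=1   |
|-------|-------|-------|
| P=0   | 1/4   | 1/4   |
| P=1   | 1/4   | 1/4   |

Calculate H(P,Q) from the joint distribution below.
H(P,Q) = -Σ P(P,Q) log₂ P(P,Q), summed over the non-zero cells:
H(P,Q) = -[(1/4)·log₂(1/4) + (1/4)·log₂(1/4) + (1/4)·log₂(1/4) + (1/4)·log₂(1/4)]
  = 0.5000 + 0.5000 + 0.5000 + 0.5000
  = 2.0000 bits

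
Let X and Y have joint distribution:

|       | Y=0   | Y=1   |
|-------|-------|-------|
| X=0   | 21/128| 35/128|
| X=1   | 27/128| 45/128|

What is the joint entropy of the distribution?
H(X,Y) = -Σ P(X,Y) log₂ P(X,Y), summed over the non-zero cells:
H(X,Y) = -[(21/128)·log₂(21/128) + (35/128)·log₂(35/128) + (27/128)·log₂(27/128) + (45/128)·log₂(45/128)]
  = 0.4278 + 0.5115 + 0.4736 + 0.5302
  = 1.9431 bits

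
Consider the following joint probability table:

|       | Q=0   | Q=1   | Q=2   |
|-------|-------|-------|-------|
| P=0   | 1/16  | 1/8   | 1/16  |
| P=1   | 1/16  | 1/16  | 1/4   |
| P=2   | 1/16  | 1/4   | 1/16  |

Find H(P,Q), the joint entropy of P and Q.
H(P,Q) = -Σ P(P,Q) log₂ P(P,Q), summed over the non-zero cells:
H(P,Q) = -[(1/16)·log₂(1/16) + (1/8)·log₂(1/8) + (1/16)·log₂(1/16) + (1/16)·log₂(1/16) + (1/16)·log₂(1/16) + (1/4)·log₂(1/4) + (1/16)·log₂(1/16) + (1/4)·log₂(1/4) + (1/16)·log₂(1/16)]
  = 0.2500 + 0.3750 + 0.2500 + 0.2500 + 0.2500 + 0.5000 + 0.2500 + 0.5000 + 0.2500
  = 2.8750 bits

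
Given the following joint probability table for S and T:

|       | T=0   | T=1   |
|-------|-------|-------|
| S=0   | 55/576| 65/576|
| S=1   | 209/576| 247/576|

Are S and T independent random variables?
Marginal P(S) (row sums):
  P(S=0) = 55/576 + 65/576 = 5/24
  P(S=1) = 209/576 + 247/576 = 19/24
Marginal P(T) (column sums):
  P(T=0) = 55/576 + 209/576 = 11/24
  P(T=1) = 65/576 + 247/576 = 13/24

S and T are independent iff P(S=i,T=j) = P(S=i)·P(T=j) for every cell.
  P(S=0)·P(T=0) = 5/24 × 11/24 = 55/576 = P(S=0,T=0) ✓
  P(S=0)·P(T=1) = 5/24 × 13/24 = 65/576 = P(S=0,T=1) ✓
  P(S=1)·P(T=0) = 19/24 × 11/24 = 209/576 = P(S=1,T=0) ✓
  P(S=1)·P(T=1) = 19/24 × 13/24 = 247/576 = P(S=1,T=1) ✓

Yes, S and T are independent: every cell factors, so I(S;T) = 0 bits.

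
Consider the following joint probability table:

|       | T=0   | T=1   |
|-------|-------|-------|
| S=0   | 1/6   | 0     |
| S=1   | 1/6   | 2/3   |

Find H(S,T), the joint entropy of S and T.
H(S,T) = -Σ P(S,T) log₂ P(S,T), summed over the non-zero cells:
H(S,T) = -[(1/6)·log₂(1/6) + (1/6)·log₂(1/6) + (2/3)·log₂(2/3)]
  = 0.4308 + 0.4308 + 0.3900
  = 1.2516 bits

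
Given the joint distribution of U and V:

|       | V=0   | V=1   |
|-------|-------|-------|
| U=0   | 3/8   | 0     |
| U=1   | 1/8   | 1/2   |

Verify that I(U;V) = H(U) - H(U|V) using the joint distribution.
Left side, from I(U;V) = H(U) + H(V) - H(U,V):
Marginal P(U) (row sums):
  P(U=0) = 3/8 + 0 = 3/8
  P(U=1) = 1/8 + 1/2 = 5/8
Marginal P(V) (column sums):
  P(V=0) = 3/8 + 1/8 = 1/2
  P(V=1) = 0 + 1/2 = 1/2

H(U) = -[(3/8)·log₂(3/8) + (5/8)·log₂(5/8)]
  = 0.5306 + 0.4238
  = 0.9544 bits
H(V) = -[(1/2)·log₂(1/2) + (1/2)·log₂(1/2)]
  = 0.5000 + 0.5000
  = 1.0000 bits
H(U,V) = -[(3/8)·log₂(3/8) + (1/8)·log₂(1/8) + (1/2)·log₂(1/2)]
  = 0.5306 + 0.3750 + 0.5000
  = 1.4056 bits

I(U;V) = H(U) + H(V) - H(U,V)
  = 0.9544 + 1.0000 - 1.4056
  = 0.5488 bits

Right side, with H(U|V) computed directly from the conditional probabilities:
H(U|V) = -Σ P(U,V)·log₂ P(U|V), where P(U|V) = P(U,V) / P(V)
  (cells with P(U,V) = 0 contribute 0)
  (U=0,V=0): P(U|V) = (3/8)/(1/2) = 3/4;  -(3/8)·log₂(3/4) = 0.1556
  (U=1,V=0): P(U|V) = (1/8)/(1/2) = 1/4;  -(1/8)·log₂(1/4) = 0.2500
  (U=1,V=1): P(U|V) = (1/2)/(1/2) = 1;  -(1/2)·log₂(1) = 0.0000
H(U|V) = 0.1556 + 0.2500 + 0.0000
  = 0.4056 bits
H(U) - H(U|V) = 0.9544 - 0.4056 = 0.5488 bits

Both sides equal 0.5488 bits, so I(U;V) = H(U) - H(U|V) ✓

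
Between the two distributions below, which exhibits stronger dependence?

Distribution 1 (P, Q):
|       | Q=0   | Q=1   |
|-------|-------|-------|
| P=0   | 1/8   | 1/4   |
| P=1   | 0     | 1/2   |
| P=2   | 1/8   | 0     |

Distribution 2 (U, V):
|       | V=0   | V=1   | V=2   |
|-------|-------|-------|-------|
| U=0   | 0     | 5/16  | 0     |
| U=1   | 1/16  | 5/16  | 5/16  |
Distribution 1 (P, Q):
Marginal P(P) (row sums):
  P(P=0) = 1/8 + 1/4 = 3/8
  P(P=1) = 0 + 1/2 = 1/2
  P(P=2) = 1/8 + 0 = 1/8
Marginal P(Q) (column sums):
  P(Q=0) = 1/8 + 0 + 1/8 = 1/4
  P(Q=1) = 1/4 + 1/2 + 0 = 3/4

H(P) = -[(3/8)·log₂(3/8) + (1/2)·log₂(1/2) + (1/8)·log₂(1/8)]
  = 0.5306 + 0.5000 + 0.3750
  = 1.4056 bits
H(Q) = -[(1/4)·log₂(1/4) + (3/4)·log₂(3/4)]
  = 0.5000 + 0.3113
  = 0.8113 bits
H(P,Q) = -[(1/8)·log₂(1/8) + (1/4)·log₂(1/4) + (1/2)·log₂(1/2) + (1/8)·log₂(1/8)]
  = 0.3750 + 0.5000 + 0.5000 + 0.3750
  = 1.7500 bits

I(P;Q) = H(P) + H(Q) - H(P,Q)
  = 1.4056 + 0.8113 - 1.7500
  = 0.4669 bits

Distribution 2 (U, V):
Marginal P(U) (row sums):
  P(U=0) = 0 + 5/16 + 0 = 5/16
  P(U=1) = 1/16 + 5/16 + 5/16 = 11/16
Marginal P(V) (column sums):
  P(V=0) = 0 + 1/16 = 1/16
  P(V=1) = 5/16 + 5/16 = 5/8
  P(V=2) = 0 + 5/16 = 5/16

H(U) = -[(5/16)·log₂(5/16) + (11/16)·log₂(11/16)]
  = 0.5244 + 0.3716
  = 0.8960 bits
H(V) = -[(1/16)·log₂(1/16) + (5/8)·log₂(5/8) + (5/16)·log₂(5/16)]
  = 0.2500 + 0.4238 + 0.5244
  = 1.1982 bits
H(U,V) = -[(5/16)·log₂(5/16) + (1/16)·log₂(1/16) + (5/16)·log₂(5/16) + (5/16)·log₂(5/16)]
  = 0.5244 + 0.2500 + 0.5244 + 0.5244
  = 1.8232 bits

I(U;V) = H(U) + H(V) - H(U,V)
  = 0.8960 + 1.1982 - 1.8232
  = 0.2710 bits

I(P;Q) = 0.4669 bits > I(U;V) = 0.2710 bits, so (P, Q) has the higher mutual information (stronger dependence).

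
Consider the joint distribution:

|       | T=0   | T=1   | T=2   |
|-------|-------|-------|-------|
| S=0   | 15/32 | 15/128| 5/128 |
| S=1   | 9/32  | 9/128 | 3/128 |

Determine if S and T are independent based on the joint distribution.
Marginal P(S) (row sums):
  P(S=0) = 15/32 + 15/128 + 5/128 = 5/8
  P(S=1) = 9/32 + 9/128 + 3/128 = 3/8
Marginal P(T) (column sums):
  P(T=0) = 15/32 + 9/32 = 3/4
  P(T=1) = 15/128 + 9/128 = 3/16
  P(T=2) = 5/128 + 3/128 = 1/16

S and T are independent iff P(S=i,T=j) = P(S=i)·P(T=j) for every cell.
  P(S=0)·P(T=0) = 5/8 × 3/4 = 15/32 = P(S=0,T=0) ✓
  P(S=0)·P(T=1) = 5/8 × 3/16 = 15/128 = P(S=0,T=1) ✓
  P(S=0)·P(T=2) = 5/8 × 1/16 = 5/128 = P(S=0,T=2) ✓
  P(S=1)·P(T=0) = 3/8 × 3/4 = 9/32 = P(S=1,T=0) ✓
  P(S=1)·P(T=1) = 3/8 × 3/16 = 9/128 = P(S=1,T=1) ✓
  P(S=1)·P(T=2) = 3/8 × 1/16 = 3/128 = P(S=1,T=2) ✓

Yes, S and T are independent: every cell factors, so I(S;T) = 0 bits.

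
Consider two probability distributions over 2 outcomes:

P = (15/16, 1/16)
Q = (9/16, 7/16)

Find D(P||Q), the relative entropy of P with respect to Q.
D(P||Q) = Σ P(i) log₂(P(i)/Q(i))
  i=0: (15/16) × log₂((15/16)/(9/16)) = (15/16) × log₂(5/3) = 0.6909
  i=1: (1/16) × log₂((1/16)/(7/16)) = (1/16) × log₂(1/7) = -0.1755
D(P||Q) = 0.6909 - 0.1755
  = 0.5154 bits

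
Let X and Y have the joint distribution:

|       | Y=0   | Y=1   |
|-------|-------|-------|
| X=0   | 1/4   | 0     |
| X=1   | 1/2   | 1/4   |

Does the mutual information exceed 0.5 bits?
Marginal P(X) (row sums):
  P(X=0) = 1/4 + 0 = 1/4
  P(X=1) = 1/2 + 1/4 = 3/4
Marginal P(Y) (column sums):
  P(Y=0) = 1/4 + 1/2 = 3/4
  P(Y=1) = 0 + 1/4 = 1/4

H(X) = -[(1/4)·log₂(1/4) + (3/4)·log₂(3/4)]
  = 0.5000 + 0.3113
  = 0.8113 bits
H(Y) = -[(3/4)·log₂(3/4) + (1/4)·log₂(1/4)]
  = 0.3113 + 0.5000
  = 0.8113 bits
H(X,Y) = -[(1/4)·log₂(1/4) + (1/2)·log₂(1/2) + (1/4)·log₂(1/4)]
  = 0.5000 + 0.5000 + 0.5000
  = 1.5000 bits

I(X;Y) = H(X) + H(Y) - H(X,Y)
  = 0.8113 + 0.8113 - 1.5000
  = 0.1226 bits

No. I(X;Y) = 0.1226 bits, which is ≤ 0.5 bits.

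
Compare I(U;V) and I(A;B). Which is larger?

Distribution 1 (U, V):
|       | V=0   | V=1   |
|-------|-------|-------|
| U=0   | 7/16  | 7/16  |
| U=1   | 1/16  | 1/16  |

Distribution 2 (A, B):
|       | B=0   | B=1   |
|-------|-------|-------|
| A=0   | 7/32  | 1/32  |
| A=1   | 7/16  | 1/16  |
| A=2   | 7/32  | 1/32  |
Distribution 1 (U, V):
Marginal P(U) (row sums):
  P(U=0) = 7/16 + 7/16 = 7/8
  P(U=1) = 1/16 + 1/16 = 1/8
Marginal P(V) (column sums):
  P(V=0) = 7/16 + 1/16 = 1/2
  P(V=1) = 7/16 + 1/16 = 1/2

H(U) = -[(7/8)·log₂(7/8) + (1/8)·log₂(1/8)]
  = 0.1686 + 0.3750
  = 0.5436 bits
H(V) = -[(1/2)·log₂(1/2) + (1/2)·log₂(1/2)]
  = 0.5000 + 0.5000
  = 1.0000 bits
H(U,V) = -[(7/16)·log₂(7/16) + (7/16)·log₂(7/16) + (1/16)·log₂(1/16) + (1/16)·log₂(1/16)]
  = 0.5218 + 0.5218 + 0.2500 + 0.2500
  = 1.5436 bits

I(U;V) = H(U) + H(V) - H(U,V)
  = 0.5436 + 1.0000 - 1.5436
  = 0.0000 bits

Distribution 2 (A, B):
Marginal P(A) (row sums):
  P(A=0) = 7/32 + 1/32 = 1/4
  P(A=1) = 7/16 + 1/16 = 1/2
  P(A=2) = 7/32 + 1/32 = 1/4
Marginal P(B) (column sums):
  P(B=0) = 7/32 + 7/16 + 7/32 = 7/8
  P(B=1) = 1/32 + 1/16 + 1/32 = 1/8

H(A) = -[(1/4)·log₂(1/4) + (1/2)·log₂(1/2) + (1/4)·log₂(1/4)]
  = 0.5000 + 0.5000 + 0.5000
  = 1.5000 bits
H(B) = -[(7/8)·log₂(7/8) + (1/8)·log₂(1/8)]
  = 0.1686 + 0.3750
  = 0.5436 bits
H(A,B) = -[(7/32)·log₂(7/32) + (1/32)·log₂(1/32) + (7/16)·log₂(7/16) + (1/16)·log₂(1/16) + (7/32)·log₂(7/32) + (1/32)·log₂(1/32)]
  = 0.4796 + 0.1563 + 0.5218 + 0.2500 + 0.4796 + 0.1563
  = 2.0436 bits

I(A;B) = H(A) + H(B) - H(A,B)
  = 1.5000 + 0.5436 - 2.0436
  = 0.0000 bits

Both joint tables factor as the product of their marginals, so I(U;V) = I(A;B) = 0 bits: neither is larger (both pairs are independent).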